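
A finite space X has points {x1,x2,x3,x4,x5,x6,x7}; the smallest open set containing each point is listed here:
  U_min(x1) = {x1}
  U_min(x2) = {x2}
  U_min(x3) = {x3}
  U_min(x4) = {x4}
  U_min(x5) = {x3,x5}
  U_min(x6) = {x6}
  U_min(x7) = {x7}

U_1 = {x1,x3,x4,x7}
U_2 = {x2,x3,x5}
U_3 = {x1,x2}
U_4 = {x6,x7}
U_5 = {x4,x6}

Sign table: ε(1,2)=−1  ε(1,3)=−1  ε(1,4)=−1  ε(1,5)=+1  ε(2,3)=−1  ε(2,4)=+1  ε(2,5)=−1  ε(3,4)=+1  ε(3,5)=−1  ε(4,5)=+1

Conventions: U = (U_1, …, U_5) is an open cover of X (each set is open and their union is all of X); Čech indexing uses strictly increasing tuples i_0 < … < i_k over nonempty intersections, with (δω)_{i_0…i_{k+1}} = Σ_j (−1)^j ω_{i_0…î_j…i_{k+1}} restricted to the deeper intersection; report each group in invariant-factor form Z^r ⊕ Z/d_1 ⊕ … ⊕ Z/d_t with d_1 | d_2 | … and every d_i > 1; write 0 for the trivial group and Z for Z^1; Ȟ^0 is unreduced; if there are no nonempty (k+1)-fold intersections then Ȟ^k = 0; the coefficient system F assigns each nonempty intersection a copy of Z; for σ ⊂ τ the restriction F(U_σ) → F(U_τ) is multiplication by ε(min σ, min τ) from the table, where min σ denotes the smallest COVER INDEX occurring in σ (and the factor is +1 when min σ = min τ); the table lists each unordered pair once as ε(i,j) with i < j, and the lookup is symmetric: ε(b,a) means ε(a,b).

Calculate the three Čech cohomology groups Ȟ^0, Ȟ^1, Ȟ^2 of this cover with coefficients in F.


Ȟ^0 = 0, Ȟ^1 = Z ⊕ Z/2 and Ȟ^2 = 0

nerve of the cover:
  U12={x3} U13={x1} U14={x7} U15={x4} U23={x2} U45={x6}
C dims 5,6; δ0: rk 5, SNF 1^4·2
Ȟ^0 = (5 − 5) − 0 = 0, so Ȟ^0 ≅ 0
Ȟ^1 = (6 − 0) − 5 = 1 plus torsion [2], so Ȟ^1 ≅ Z ⊕ Z/2
Ȟ^2 = (0 − 0) − 0 = 0, so Ȟ^2 ≅ 0


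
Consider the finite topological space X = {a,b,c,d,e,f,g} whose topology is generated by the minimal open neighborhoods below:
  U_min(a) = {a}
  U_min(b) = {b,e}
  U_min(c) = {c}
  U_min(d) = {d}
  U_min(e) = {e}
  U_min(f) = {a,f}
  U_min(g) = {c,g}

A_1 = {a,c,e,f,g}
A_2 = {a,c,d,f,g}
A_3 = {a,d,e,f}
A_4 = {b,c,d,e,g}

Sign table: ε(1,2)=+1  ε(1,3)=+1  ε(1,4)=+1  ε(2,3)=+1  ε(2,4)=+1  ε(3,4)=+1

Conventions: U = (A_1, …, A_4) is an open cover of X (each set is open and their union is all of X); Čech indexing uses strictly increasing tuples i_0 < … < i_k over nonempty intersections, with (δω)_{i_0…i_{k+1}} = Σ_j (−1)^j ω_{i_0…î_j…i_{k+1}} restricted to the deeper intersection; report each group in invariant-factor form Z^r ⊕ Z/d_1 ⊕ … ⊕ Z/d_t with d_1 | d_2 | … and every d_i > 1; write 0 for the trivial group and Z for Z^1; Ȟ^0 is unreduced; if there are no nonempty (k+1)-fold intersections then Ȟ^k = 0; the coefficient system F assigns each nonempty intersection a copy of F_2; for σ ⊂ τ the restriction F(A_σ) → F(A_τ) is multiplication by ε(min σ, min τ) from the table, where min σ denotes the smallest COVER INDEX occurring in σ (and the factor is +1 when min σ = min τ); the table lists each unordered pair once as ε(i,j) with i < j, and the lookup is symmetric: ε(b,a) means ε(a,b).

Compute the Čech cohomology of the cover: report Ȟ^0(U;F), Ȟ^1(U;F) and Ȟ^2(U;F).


Ȟ^0 ≅ Z/2, Ȟ^1 ≅ 0 and Ȟ^2 ≅ Z/2

cover nerve:
  A12={a,c,f,g} A13={a,e,f} A14={c,e,g} A23={a,d,f} A24={c,d,g} A34={d,e}
  A123={a,f} A124={c,g} A134={e} A234={d}
C dims 4,6,4; δ0: rk_F2 3; δ1: rk_F2 3
Ȟ^0: (4−3)−0=1 ⇒ Z/2
Ȟ^1: (6−3)−3=0 ⇒ 0
Ȟ^2: (4−0)−3=1 ⇒ Z/2


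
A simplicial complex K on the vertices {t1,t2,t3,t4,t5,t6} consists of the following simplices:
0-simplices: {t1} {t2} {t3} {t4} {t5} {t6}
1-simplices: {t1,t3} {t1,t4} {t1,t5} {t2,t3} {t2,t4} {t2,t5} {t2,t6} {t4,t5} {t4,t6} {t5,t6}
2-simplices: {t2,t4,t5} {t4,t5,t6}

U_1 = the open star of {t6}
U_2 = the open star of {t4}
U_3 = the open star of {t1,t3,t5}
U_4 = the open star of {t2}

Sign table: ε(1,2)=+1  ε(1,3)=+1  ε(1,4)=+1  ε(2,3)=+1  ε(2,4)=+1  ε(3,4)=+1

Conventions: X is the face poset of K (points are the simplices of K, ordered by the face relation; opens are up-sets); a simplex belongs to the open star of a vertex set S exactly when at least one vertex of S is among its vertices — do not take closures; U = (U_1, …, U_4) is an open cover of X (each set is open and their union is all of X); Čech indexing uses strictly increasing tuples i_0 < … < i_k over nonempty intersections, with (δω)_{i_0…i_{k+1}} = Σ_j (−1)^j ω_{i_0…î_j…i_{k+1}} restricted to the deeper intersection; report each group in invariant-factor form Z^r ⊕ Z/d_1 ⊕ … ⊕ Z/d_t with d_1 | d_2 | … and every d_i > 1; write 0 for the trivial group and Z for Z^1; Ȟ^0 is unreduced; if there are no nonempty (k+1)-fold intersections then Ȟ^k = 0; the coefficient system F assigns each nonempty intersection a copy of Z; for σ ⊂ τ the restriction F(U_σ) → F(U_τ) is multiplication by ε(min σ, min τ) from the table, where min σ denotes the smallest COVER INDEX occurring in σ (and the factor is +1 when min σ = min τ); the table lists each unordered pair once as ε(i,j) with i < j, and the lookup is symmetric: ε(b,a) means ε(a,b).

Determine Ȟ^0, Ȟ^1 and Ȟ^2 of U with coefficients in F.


Ȟ^0 = Z; Ȟ^1 = Z; Ȟ^2 = 0

intersection data:
  U1={{t6},{t2,t6},{t4,t6},{t5,t6},{t4,t5,t6}} U2={{t4},{t1,t4},{t2,t4},{t4,t5},{t4,t6},{t2,t4,t5},{t4,t5,t6}} U3={{t1},{t3},{t5},{t1,t3},{t1,t4},{t1,t5},{t2,t3},{t2,t5},{t4,t5},{t5,t6},{t2,t4,t5},{t4,t5,t6}} U4={{t2},{t2,t3},{t2,t4},{t2,t5},{t2,t6},{t2,t4,t5}}
  U12={{t4,t6},{t4,t5,t6}} U13={{t5,t6},{t4,t5,t6}} U14={{t2,t6}} U23={{t1,t4},{t4,t5},{t2,t4,t5},{t4,t5,t6}} U24={{t2,t4},{t2,t4,t5}} U34={{t2,t3},{t2,t5},{t2,t4,t5}}
  U123={{t4,t5,t6}} U234={{t2,t4,t5}}
C dims 4,6,2; δ0: rk 3, SNF 1^3; δ1: rk 2, SNF 1^2
Ȟ^0 = (4 − 3) − 0 = 1, so Ȟ^0 ≅ Z
Ȟ^1 = (6 − 2) − 3 = 1, so Ȟ^1 ≅ Z
Ȟ^2 = (2 − 0) − 2 = 0, so Ȟ^2 ≅ 0


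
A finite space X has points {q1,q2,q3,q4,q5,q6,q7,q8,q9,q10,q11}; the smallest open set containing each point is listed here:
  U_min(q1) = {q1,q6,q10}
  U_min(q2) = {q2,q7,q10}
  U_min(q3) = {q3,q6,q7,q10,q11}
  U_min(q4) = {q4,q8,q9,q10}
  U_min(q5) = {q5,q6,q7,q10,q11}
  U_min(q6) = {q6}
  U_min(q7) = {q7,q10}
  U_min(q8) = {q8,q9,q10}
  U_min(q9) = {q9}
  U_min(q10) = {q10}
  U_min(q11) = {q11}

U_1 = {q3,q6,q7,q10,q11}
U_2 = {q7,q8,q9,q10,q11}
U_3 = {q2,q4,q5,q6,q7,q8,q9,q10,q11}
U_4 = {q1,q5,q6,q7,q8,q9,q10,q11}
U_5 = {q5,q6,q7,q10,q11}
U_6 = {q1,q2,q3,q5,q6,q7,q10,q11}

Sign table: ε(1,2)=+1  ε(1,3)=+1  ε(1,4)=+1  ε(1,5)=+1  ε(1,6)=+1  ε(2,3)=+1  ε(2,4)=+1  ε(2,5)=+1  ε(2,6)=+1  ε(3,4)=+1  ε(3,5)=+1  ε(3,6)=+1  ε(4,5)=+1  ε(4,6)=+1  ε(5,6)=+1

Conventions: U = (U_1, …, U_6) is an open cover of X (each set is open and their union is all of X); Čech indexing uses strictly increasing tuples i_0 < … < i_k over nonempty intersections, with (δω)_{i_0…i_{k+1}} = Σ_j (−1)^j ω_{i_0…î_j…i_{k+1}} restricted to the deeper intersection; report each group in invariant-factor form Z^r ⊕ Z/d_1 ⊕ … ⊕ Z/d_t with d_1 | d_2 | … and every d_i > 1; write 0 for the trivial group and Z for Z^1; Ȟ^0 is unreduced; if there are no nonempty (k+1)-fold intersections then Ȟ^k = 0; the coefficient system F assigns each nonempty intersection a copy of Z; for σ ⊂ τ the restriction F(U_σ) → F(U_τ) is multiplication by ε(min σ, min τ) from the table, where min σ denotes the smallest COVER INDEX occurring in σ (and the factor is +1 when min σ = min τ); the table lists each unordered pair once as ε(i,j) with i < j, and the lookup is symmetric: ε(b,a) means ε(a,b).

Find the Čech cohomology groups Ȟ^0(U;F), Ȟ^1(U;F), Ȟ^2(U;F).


Ȟ^0 = Z, Ȟ^1 = 0 and Ȟ^2 = 0

nerve of the cover:
  U12={q7,q10,q11} U13={q6,q7,q10,q11} U14={q6,q7,q10,q11} U15={q6,q7,q10,q11} U16={q3,q6,q7,q10,q11} U23={q7,q8,q9,q10,q11} U24={q7,q8,q9,q10,q11} U25={q7,q10,q11} U26={q7,q10,q11} U34={q5,q6,q7,q8,q9,q10,q11} U35={q5,q6,q7,q10,q11} U36={q2,q5,q6,q7,q10,q11} U45={q5,q6,q7,q10,q11} U46={q1,q5,q6,q7,q10,q11} U56={q5,q6,q7,q10,q11}
  U123={q7,q10,q11} U124={q7,q10,q11} U125={q7,q10,q11} U126={q7,q10,q11} U134={q6,q7,q10,q11} U135={q6,q7,q10,q11} U136={q6,q7,q10,q11} U145={q6,q7,q10,q11} U146={q6,q7,q10,q11} U156={q6,q7,q10,q11} U234={q7,q8,q9,q10,q11} U235={q7,q10,q11} U236={q7,q10,q11} U245={q7,q10,q11} U246={q7,q10,q11} U256={q7,q10,q11} U345={q5,q6,q7,q10,q11} U346={q5,q6,q7,q10,q11} U356={q5,q6,q7,q10,q11} U456={q5,q6,q7,q10,q11}
  U1234={q7,q10,q11} U1235={q7,q10,q11} U1236={q7,q10,q11} U1245={q7,q10,q11} U1246={q7,q10,q11} U1256={q7,q10,q11} U1345={q6,q7,q10,q11} U1346={q6,q7,q10,q11} U1356={q6,q7,q10,q11} U1456={q6,q7,q10,q11} U2345={q7,q10,q11} U2346={q7,q10,q11} U2356={q7,q10,q11} U2456={q7,q10,q11} U3456={q5,q6,q7,q10,q11}
  U12345={q7,q10,q11} U12346={q7,q10,q11} U12356={q7,q10,q11} U12456={q7,q10,q11} U13456={q6,q7,q10,q11} U23456={q7,q10,q11}
  U123456={q7,q10,q11}
C dims 6,15,20,15; δ0: rk 5, SNF 1^5; δ1: rk 10, SNF 1^10; δ2: rk 10, SNF 1^10
Ȟ^0 = (6 − 5) − 0 = 1, so Ȟ^0 ≅ Z
Ȟ^1 = (15 − 10) − 5 = 0, so Ȟ^1 ≅ 0
Ȟ^2 = (20 − 10) − 10 = 0, so Ȟ^2 ≅ 0


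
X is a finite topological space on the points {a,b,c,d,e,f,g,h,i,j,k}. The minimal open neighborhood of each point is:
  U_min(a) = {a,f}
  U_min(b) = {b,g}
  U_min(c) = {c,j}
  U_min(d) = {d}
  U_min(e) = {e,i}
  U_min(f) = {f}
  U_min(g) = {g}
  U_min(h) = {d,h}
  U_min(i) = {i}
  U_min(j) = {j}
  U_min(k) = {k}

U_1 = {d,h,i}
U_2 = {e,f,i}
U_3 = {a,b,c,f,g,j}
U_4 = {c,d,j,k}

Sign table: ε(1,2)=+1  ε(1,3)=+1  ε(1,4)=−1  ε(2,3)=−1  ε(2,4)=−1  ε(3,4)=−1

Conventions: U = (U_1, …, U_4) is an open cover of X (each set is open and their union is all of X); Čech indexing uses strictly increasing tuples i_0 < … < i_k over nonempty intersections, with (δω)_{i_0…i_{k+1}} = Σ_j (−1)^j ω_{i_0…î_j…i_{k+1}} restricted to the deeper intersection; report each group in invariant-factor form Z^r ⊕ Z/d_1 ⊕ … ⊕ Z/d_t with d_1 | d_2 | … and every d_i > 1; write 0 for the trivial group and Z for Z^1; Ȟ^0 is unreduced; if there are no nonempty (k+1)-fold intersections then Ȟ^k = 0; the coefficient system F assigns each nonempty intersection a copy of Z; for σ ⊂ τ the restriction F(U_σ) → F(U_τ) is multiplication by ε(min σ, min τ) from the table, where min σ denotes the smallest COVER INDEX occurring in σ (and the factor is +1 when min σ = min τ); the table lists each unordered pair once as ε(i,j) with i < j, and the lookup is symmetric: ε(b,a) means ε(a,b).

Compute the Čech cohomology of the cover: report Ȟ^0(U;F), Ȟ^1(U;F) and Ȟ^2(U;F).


Ȟ^0 = 0; Ȟ^1 = Z/2; Ȟ^2 = 0

intersection data:
  U12={i} U14={d} U23={f} U34={c,j}
C dims 4,4; δ0: rk 4, SNF 1^3·2
Ȟ^0 = (4 − 4) − 0 = 0, so Ȟ^0 ≅ 0
Ȟ^1 = (4 − 0) − 4 = 0 plus torsion [2], so Ȟ^1 ≅ Z/2
Ȟ^2 = (0 − 0) − 0 = 0, so Ȟ^2 ≅ 0


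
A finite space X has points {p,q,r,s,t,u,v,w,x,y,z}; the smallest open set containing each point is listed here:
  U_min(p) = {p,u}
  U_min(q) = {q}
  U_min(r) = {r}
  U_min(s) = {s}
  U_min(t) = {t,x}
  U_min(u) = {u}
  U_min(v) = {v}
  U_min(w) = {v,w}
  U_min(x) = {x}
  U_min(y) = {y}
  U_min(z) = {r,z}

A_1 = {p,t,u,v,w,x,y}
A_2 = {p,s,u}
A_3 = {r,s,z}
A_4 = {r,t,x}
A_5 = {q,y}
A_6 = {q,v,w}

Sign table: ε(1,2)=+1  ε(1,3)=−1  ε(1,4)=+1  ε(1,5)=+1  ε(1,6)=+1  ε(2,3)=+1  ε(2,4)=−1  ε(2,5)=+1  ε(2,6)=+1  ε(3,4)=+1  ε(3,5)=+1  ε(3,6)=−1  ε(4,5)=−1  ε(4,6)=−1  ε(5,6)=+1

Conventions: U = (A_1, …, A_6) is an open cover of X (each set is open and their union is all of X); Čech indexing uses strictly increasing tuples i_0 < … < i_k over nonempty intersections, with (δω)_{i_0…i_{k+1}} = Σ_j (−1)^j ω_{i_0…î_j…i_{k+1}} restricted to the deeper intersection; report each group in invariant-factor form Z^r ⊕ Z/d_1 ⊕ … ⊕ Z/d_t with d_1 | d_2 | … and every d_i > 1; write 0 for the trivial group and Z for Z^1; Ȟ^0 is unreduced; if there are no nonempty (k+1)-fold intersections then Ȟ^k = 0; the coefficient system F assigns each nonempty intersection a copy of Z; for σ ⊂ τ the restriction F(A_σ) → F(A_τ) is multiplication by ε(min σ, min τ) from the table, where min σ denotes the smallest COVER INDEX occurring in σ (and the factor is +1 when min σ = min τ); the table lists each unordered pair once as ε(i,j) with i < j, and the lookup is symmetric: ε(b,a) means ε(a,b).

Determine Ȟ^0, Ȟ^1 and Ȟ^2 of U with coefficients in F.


Ȟ^0 = Z; Ȟ^1 = Z^2; Ȟ^2 = 0

nonempty intersections:
  A12={p,u} A14={t,x} A15={y} A16={v,w} A23={s} A34={r} A56={q}
C dims 6,7; δ0: rk 5, SNF 1^5
Ȟ^0: (6−5)−0=1 ⇒ Z
Ȟ^1: (7−0)−5=2 ⇒ Z^2
Ȟ^2: (0−0)−0=0 ⇒ 0


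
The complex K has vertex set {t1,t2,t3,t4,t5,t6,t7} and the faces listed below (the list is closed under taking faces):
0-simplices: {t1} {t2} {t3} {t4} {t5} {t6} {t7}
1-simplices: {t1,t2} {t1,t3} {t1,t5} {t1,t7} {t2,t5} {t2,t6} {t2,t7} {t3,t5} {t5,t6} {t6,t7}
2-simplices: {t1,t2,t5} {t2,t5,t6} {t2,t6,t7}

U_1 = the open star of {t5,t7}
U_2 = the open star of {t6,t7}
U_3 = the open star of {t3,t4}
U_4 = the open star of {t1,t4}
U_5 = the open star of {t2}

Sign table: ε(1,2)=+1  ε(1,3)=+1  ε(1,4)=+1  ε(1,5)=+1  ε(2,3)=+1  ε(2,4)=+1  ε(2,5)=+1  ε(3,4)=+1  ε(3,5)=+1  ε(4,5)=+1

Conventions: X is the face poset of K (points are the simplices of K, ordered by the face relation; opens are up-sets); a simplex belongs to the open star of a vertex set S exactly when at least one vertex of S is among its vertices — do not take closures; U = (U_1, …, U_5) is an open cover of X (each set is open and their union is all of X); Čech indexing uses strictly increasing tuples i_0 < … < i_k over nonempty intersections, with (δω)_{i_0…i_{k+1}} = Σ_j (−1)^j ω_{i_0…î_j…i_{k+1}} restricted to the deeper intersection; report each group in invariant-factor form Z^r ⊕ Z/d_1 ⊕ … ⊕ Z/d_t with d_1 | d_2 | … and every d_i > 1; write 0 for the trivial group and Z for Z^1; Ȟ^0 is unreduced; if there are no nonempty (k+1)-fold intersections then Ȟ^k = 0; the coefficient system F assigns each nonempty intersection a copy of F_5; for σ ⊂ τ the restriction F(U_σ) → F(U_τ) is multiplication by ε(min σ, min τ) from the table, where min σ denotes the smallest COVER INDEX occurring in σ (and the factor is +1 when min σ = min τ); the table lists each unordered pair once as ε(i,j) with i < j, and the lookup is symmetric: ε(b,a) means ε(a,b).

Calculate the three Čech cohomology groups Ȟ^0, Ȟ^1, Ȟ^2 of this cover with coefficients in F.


Ȟ^0 ≅ Z/5, Ȟ^1 ≅ Z/5, Ȟ^2 ≅ 0

nonempty intersections:
  U1={{t5},{t7},{t1,t5},{t1,t7},{t2,t5},{t2,t7},{t3,t5},{t5,t6},{t6,t7},{t1,t2,t5},{t2,t5,t6},{t2,t6,t7}} U2={{t6},{t7},{t1,t7},{t2,t6},{t2,t7},{t5,t6},{t6,t7},{t2,t5,t6},{t2,t6,t7}} U3={{t3},{t4},{t1,t3},{t3,t5}} U4={{t1},{t4},{t1,t2},{t1,t3},{t1,t5},{t1,t7},{t1,t2,t5}} U5={{t2},{t1,t2},{t2,t5},{t2,t6},{t2,t7},{t1,t2,t5},{t2,t5,t6},{t2,t6,t7}}
  U12={{t7},{t1,t7},{t2,t7},{t5,t6},{t6,t7},{t2,t5,t6},{t2,t6,t7}} U13={{t3,t5}} U14={{t1,t5},{t1,t7},{t1,t2,t5}} U15={{t2,t5},{t2,t7},{t1,t2,t5},{t2,t5,t6},{t2,t6,t7}} U24={{t1,t7}} U25={{t2,t6},{t2,t7},{t2,t5,t6},{t2,t6,t7}} U34={{t4},{t1,t3}} U45={{t1,t2},{t1,t2,t5}}
  U124={{t1,t7}} U125={{t2,t7},{t2,t5,t6},{t2,t6,t7}} U145={{t1,t2,t5}}
C dims 5,8,3; δ0: rk_F5 4; δ1: rk_F5 3
Ȟ^0: (5−4)−0=1 ⇒ Z/5
Ȟ^1: (8−3)−4=1 ⇒ Z/5
Ȟ^2: (3−0)−3=0 ⇒ 0


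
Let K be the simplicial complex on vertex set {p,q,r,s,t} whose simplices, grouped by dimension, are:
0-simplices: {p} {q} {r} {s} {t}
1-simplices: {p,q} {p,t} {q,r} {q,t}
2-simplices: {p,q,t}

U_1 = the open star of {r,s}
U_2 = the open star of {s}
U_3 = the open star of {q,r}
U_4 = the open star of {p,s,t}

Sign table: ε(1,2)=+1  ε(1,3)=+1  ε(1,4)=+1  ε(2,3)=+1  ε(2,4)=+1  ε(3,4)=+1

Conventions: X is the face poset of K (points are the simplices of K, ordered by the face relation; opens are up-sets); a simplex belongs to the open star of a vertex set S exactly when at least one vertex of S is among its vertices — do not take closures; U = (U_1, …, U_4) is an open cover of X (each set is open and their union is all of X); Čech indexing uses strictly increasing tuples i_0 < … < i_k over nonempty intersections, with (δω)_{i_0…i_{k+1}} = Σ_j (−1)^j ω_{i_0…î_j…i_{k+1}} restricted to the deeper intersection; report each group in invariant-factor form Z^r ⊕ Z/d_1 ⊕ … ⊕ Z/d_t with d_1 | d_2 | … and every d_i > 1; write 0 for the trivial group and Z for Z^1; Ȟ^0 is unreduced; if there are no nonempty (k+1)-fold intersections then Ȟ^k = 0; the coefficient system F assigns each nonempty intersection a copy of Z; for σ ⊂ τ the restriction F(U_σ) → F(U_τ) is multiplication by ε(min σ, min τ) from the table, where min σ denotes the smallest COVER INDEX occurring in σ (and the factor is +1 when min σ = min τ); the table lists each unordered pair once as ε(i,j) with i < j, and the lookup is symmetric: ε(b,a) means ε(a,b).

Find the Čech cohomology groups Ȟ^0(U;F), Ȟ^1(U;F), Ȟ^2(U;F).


cover nerve:
  U1={{r},{s},{q,r}} U2={{s}} U3={{q},{r},{p,q},{q,r},{q,t},{p,q,t}} U4={{p},{s},{t},{p,q},{p,t},{q,t},{p,q,t}}
  U12={{s}} U13={{r},{q,r}} U14={{s}} U24={{s}} U34={{p,q},{q,t},{p,q,t}}
  U124={{s}}
C dims 4,5,1; δ0: rk 3, SNF 1^3; δ1: rk 1, SNF 1^1
Ȟ^0: (4−3)−0=1 ⇒ Z
Ȟ^1: (5−1)−3=1 ⇒ Z
Ȟ^2: (1−0)−1=0 ⇒ 0

Ȟ^0(U;F) ≅ Z,  Ȟ^1(U;F) ≅ Z,  Ȟ^2(U;F) ≅ 0


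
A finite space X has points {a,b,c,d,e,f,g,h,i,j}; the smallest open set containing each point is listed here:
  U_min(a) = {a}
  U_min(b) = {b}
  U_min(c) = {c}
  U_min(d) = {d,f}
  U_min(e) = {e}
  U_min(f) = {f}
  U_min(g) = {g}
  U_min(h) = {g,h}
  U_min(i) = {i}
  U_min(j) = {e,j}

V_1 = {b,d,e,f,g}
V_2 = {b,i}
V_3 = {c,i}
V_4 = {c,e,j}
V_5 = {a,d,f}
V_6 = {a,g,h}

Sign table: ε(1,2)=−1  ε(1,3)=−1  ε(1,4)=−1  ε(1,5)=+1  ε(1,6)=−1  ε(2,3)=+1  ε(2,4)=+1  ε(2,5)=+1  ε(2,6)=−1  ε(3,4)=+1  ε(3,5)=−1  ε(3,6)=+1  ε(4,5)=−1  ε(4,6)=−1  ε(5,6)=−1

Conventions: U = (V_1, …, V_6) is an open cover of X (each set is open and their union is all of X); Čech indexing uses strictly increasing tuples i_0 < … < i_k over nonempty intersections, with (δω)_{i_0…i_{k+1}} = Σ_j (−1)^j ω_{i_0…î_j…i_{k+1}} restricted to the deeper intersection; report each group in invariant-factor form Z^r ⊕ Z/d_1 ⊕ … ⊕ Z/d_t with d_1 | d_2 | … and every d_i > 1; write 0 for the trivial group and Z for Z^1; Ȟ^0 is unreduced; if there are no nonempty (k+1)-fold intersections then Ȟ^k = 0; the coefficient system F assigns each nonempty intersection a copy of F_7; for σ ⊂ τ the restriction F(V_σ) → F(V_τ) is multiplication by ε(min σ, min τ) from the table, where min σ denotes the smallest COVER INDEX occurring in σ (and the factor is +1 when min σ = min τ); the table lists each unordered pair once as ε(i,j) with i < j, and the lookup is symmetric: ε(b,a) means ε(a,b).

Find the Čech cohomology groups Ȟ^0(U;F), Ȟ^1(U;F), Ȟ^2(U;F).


intersection data:
  V12={b} V14={e} V15={d,f} V16={g} V23={i} V34={c} V56={a}
C dims 6,7; δ0: rk_F7 5
Ȟ^0 = (6 − 5) − 0 = 1, so Ȟ^0 ≅ Z/7
Ȟ^1 = (7 − 0) − 5 = 2, so Ȟ^1 ≅ Z/7 ⊕ Z/7
Ȟ^2 = (0 − 0) − 0 = 0, so Ȟ^2 ≅ 0

Ȟ^0(U;F) ≅ Z/7, Ȟ^1(U;F) ≅ Z/7 ⊕ Z/7 and Ȟ^2(U;F) ≅ 0


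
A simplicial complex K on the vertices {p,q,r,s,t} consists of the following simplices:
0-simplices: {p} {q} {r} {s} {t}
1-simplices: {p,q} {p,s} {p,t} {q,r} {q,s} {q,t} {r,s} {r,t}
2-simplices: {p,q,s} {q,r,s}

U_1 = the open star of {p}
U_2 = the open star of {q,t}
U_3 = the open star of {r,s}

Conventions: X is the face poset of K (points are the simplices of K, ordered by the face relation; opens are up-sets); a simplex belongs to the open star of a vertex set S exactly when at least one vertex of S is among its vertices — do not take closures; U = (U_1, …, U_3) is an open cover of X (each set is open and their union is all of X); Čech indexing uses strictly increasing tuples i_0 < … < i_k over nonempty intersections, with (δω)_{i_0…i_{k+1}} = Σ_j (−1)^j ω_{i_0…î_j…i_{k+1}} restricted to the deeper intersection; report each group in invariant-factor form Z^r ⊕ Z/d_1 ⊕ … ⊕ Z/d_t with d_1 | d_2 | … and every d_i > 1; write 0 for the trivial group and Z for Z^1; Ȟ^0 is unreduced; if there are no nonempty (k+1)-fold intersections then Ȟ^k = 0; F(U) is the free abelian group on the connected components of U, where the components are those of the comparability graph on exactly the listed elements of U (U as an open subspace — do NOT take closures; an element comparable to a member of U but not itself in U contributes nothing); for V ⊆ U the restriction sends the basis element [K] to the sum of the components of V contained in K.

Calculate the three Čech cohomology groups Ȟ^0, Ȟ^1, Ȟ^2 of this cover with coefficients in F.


nerve simplices:
  U1={{p},{p,q},{p,s},{p,t},{p,q,s}} U2={{q},{t},{p,q},{p,t},{q,r},{q,s},{q,t},{r,t},{p,q,s},{q,r,s}} U3={{r},{s},{p,s},{q,r},{q,s},{r,s},{r,t},{p,q,s},{q,r,s}}
  U12={{p,q},{p,t},{p,q,s}} U13={{p,s},{p,q,s}} U23={{q,r},{q,s},{r,t},{p,q,s},{q,r,s}}
  U123={{p,q,s}}
components per intersection:
  U1: {{p},{p,q},{p,s},{p,t},{p,q,s}}
  U2: {{q},{t},{p,q},{p,t},{q,r},{q,s},{q,t},{r,t},{p,q,s},{q,r,s}}
  U3: {{r},{s},{p,s},{q,r},{q,s},{r,s},{r,t},{p,q,s},{q,r,s}}
  U12: {{p,q},{p,q,s}} {{p,t}}
  U13: {{p,s},{p,q,s}}
  U23: {{q,r},{q,s},{p,q,s},{q,r,s}} {{r,t}}
  U123: {{p,q,s}}
C dims 3,5,1; δ0: rk 2, SNF 1^2; δ1: rk 1, SNF 1^1
degree 0: 3−2−0 = 1 → Ȟ^0 ≅ Z
degree 1: 5−1−2 = 2 → Ȟ^1 ≅ Z^2
degree 2: 1−0−1 = 0 → Ȟ^2 ≅ 0

Ȟ^0 = Z; Ȟ^1 = Z^2; Ȟ^2 = 0


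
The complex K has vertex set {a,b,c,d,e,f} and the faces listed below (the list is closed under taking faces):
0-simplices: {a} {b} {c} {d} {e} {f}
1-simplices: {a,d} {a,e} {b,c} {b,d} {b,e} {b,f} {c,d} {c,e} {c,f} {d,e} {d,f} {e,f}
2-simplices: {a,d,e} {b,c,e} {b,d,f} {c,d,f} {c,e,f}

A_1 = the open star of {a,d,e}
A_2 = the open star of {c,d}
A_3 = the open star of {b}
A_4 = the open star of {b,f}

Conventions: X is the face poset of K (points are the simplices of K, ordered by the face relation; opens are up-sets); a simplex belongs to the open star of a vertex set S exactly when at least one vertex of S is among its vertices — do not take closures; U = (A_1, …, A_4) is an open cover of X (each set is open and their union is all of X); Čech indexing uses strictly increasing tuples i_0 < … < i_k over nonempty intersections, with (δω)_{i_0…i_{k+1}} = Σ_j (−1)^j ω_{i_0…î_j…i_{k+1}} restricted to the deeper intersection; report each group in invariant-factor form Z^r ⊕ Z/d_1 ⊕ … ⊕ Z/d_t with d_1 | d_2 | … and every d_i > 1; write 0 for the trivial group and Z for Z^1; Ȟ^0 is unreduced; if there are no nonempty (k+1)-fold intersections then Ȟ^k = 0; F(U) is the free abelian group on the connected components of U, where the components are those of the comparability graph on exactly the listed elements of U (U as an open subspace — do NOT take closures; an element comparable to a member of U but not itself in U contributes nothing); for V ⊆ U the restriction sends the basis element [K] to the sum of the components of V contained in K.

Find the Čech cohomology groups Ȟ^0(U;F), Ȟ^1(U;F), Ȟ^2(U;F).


Ȟ^0(U;F) ≅ Z,  Ȟ^1(U;F) ≅ Z^2,  Ȟ^2(U;F) ≅ 0

nonempty intersections:
  A1={{a},{d},{e},{a,d},{a,e},{b,d},{b,e},{c,d},{c,e},{d,e},{d,f},{e,f},{a,d,e},{b,c,e},{b,d,f},{c,d,f},{c,e,f}} A2={{c},{d},{a,d},{b,c},{b,d},{c,d},{c,e},{c,f},{d,e},{d,f},{a,d,e},{b,c,e},{b,d,f},{c,d,f},{c,e,f}} A3={{b},{b,c},{b,d},{b,e},{b,f},{b,c,e},{b,d,f}} A4={{b},{f},{b,c},{b,d},{b,e},{b,f},{c,f},{d,f},{e,f},{b,c,e},{b,d,f},{c,d,f},{c,e,f}}
  A12={{d},{a,d},{b,d},{c,d},{c,e},{d,e},{d,f},{a,d,e},{b,c,e},{b,d,f},{c,d,f},{c,e,f}} A13={{b,d},{b,e},{b,c,e},{b,d,f}} A14={{b,d},{b,e},{d,f},{e,f},{b,c,e},{b,d,f},{c,d,f},{c,e,f}} A23={{b,c},{b,d},{b,c,e},{b,d,f}} A24={{b,c},{b,d},{c,f},{d,f},{b,c,e},{b,d,f},{c,d,f},{c,e,f}} A34={{b},{b,c},{b,d},{b,e},{b,f},{b,c,e},{b,d,f}}
  A123={{b,d},{b,c,e},{b,d,f}} A124={{b,d},{d,f},{b,c,e},{b,d,f},{c,d,f},{c,e,f}} A134={{b,d},{b,e},{b,c,e},{b,d,f}} A234={{b,c},{b,d},{b,c,e},{b,d,f}}
  A1234={{b,d},{b,c,e},{b,d,f}}
components per intersection:
  A1: {{a},{d},{e},{a,d},{a,e},{b,d},{b,e},{c,d},{c,e},{d,e},{d,f},{e,f},{a,d,e},{b,c,e},{b,d,f},{c,d,f},{c,e,f}}
  A2: {{c},{d},{a,d},{b,c},{b,d},{c,d},{c,e},{c,f},{d,e},{d,f},{a,d,e},{b,c,e},{b,d,f},{c,d,f},{c,e,f}}
  A3: {{b},{b,c},{b,d},{b,e},{b,f},{b,c,e},{b,d,f}}
  A4: {{b},{f},{b,c},{b,d},{b,e},{b,f},{c,f},{d,f},{e,f},{b,c,e},{b,d,f},{c,d,f},{c,e,f}}
  A12: {{d},{a,d},{b,d},{c,d},{d,e},{d,f},{a,d,e},{b,d,f},{c,d,f}} {{c,e},{b,c,e},{c,e,f}}
  A13: {{b,d},{b,d,f}} {{b,e},{b,c,e}}
  A14: {{b,d},{d,f},{b,d,f},{c,d,f}} {{b,e},{b,c,e}} {{e,f},{c,e,f}}
  A23: {{b,c},{b,c,e}} {{b,d},{b,d,f}}
  A24: {{b,c},{b,c,e}} {{b,d},{c,f},{d,f},{b,d,f},{c,d,f},{c,e,f}}
  A34: {{b},{b,c},{b,d},{b,e},{b,f},{b,c,e},{b,d,f}}
  A123: {{b,d},{b,d,f}} {{b,c,e}}
  A124: {{b,d},{d,f},{b,d,f},{c,d,f}} {{b,c,e}} {{c,e,f}}
  A134: {{b,d},{b,d,f}} {{b,e},{b,c,e}}
  A234: {{b,c},{b,c,e}} {{b,d},{b,d,f}}
  A1234: {{b,d},{b,d,f}} {{b,c,e}}
C dims 4,12,9,2; δ0: rk 3, SNF 1^3; δ1: rk 7, SNF 1^7; δ2: rk 2, SNF 1^2
Ȟ^0: (4−3)−0=1 ⇒ Z
Ȟ^1: (12−7)−3=2 ⇒ Z^2
Ȟ^2: (9−2)−7=0 ⇒ 0


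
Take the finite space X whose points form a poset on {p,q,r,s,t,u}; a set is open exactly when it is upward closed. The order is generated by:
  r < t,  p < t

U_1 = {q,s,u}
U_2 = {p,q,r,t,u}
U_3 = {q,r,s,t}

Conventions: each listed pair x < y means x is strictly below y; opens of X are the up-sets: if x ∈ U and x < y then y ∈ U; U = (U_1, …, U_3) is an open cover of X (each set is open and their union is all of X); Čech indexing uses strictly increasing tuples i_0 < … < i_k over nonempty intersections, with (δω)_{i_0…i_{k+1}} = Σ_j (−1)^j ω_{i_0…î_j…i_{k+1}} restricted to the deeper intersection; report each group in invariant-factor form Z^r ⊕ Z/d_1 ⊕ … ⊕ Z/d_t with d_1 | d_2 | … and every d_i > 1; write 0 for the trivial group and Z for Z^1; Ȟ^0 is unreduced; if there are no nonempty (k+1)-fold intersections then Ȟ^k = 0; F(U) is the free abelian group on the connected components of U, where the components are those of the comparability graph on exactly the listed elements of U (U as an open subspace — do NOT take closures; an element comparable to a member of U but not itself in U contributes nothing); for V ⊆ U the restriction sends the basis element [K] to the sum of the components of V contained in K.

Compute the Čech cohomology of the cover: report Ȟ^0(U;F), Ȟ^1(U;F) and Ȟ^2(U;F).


Ȟ^0 = Z^4, Ȟ^1 = 0, Ȟ^2 = 0

nonempty overlaps:
  U12={q,u} U13={q,s} U23={q,r,t}
  U123={q}
components per intersection:
  U1: {q} {s} {u}
  U2: {p,r,t} {q} {u}
  U3: {q} {r,t} {s}
  U12: {q} {u}
  U13: {q} {s}
  U23: {q} {r,t}
  U123: {q}
C dims 9,6,1; δ0: rk 5, SNF 1^5; δ1: rk 1, SNF 1^1
degree 0: 9−5−0 = 4 → Ȟ^0 ≅ Z^4
degree 1: 6−1−5 = 0 → Ȟ^1 ≅ 0
degree 2: 1−0−1 = 0 → Ȟ^2 ≅ 0


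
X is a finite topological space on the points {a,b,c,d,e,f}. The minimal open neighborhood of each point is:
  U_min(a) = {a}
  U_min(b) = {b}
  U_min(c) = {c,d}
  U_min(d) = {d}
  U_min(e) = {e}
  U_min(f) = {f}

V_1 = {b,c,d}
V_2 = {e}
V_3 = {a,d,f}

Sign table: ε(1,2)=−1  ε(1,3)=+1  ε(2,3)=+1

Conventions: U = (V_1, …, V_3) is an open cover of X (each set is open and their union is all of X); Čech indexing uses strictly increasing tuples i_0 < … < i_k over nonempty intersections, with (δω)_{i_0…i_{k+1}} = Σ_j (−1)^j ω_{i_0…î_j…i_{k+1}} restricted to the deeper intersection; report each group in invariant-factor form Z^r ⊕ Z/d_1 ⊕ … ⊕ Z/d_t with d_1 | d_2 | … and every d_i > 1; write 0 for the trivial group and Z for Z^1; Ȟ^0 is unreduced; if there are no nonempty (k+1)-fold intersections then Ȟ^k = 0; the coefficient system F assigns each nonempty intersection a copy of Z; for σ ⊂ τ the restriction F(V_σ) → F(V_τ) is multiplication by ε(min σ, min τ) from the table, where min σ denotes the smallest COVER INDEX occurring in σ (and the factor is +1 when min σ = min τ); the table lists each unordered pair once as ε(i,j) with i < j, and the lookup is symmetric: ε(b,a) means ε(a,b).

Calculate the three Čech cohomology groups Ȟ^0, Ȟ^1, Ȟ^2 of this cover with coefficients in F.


nerve simplices:
  V13={d}
C dims 3,1; δ0: rk 1, SNF 1^1
degree 0: 3−1−0 = 2 → Ȟ^0 ≅ Z^2
degree 1: 1−0−1 = 0 → Ȟ^1 ≅ 0
degree 2: 0−0−0 = 0 → Ȟ^2 ≅ 0

Ȟ^0(U;F) ≅ Z^2, Ȟ^1(U;F) ≅ 0, Ȟ^2(U;F) ≅ 0


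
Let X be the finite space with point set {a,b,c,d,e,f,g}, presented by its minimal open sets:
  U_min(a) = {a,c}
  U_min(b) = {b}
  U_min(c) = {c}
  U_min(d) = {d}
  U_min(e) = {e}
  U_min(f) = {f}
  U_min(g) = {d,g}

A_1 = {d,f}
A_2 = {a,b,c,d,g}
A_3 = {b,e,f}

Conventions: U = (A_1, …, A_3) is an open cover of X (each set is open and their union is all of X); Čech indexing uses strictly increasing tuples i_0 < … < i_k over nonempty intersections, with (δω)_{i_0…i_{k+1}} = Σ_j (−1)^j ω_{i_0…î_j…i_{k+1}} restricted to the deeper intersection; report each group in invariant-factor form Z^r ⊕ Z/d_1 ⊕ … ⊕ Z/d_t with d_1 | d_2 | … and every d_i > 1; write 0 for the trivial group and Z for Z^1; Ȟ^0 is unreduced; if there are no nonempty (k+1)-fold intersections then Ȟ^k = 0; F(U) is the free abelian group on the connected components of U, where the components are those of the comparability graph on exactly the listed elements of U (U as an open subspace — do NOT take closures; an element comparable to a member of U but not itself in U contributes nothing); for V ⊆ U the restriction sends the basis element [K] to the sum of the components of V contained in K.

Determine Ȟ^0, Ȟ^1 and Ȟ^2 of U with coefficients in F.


Ȟ^0 ≅ Z^5,  Ȟ^1 ≅ 0,  Ȟ^2 ≅ 0

intersection data:
  A12={d} A13={f} A23={b}
components per intersection:
  A1: {d} {f}
  A2: {a,c} {b} {d,g}
  A3: {b} {e} {f}
  A12: {d}
  A13: {f}
  A23: {b}
C dims 8,3; δ0: rk 3, SNF 1^3
Ȟ^0 = (8 − 3) − 0 = 5, so Ȟ^0 ≅ Z^5
Ȟ^1 = (3 − 0) − 3 = 0, so Ȟ^1 ≅ 0
Ȟ^2 = (0 − 0) − 0 = 0, so Ȟ^2 ≅ 0


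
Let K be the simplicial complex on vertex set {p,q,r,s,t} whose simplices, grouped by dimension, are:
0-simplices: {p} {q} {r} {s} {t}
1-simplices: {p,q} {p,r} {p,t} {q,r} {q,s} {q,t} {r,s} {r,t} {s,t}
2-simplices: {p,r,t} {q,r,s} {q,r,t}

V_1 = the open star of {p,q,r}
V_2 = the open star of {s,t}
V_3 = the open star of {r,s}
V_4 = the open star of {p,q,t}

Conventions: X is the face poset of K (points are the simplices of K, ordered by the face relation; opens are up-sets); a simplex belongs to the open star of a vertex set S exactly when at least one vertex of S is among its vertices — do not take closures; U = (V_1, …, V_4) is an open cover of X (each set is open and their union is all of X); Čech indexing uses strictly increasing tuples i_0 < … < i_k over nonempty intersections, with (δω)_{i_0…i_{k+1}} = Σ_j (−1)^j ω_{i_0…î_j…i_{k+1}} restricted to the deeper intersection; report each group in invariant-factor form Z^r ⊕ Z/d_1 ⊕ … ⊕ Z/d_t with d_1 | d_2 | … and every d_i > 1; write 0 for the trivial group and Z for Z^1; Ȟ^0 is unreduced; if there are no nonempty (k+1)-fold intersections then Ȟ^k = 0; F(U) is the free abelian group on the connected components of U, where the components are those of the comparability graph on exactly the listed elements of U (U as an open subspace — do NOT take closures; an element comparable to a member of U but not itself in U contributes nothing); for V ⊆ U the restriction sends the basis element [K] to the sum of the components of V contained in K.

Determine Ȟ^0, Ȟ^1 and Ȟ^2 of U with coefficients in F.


Ȟ^0(U;F) ≅ Z; Ȟ^1(U;F) ≅ Z; Ȟ^2(U;F) ≅ 0

nerve of the cover:
  V1={{p},{q},{r},{p,q},{p,r},{p,t},{q,r},{q,s},{q,t},{r,s},{r,t},{p,r,t},{q,r,s},{q,r,t}} V2={{s},{t},{p,t},{q,s},{q,t},{r,s},{r,t},{s,t},{p,r,t},{q,r,s},{q,r,t}} V3={{r},{s},{p,r},{q,r},{q,s},{r,s},{r,t},{s,t},{p,r,t},{q,r,s},{q,r,t}} V4={{p},{q},{t},{p,q},{p,r},{p,t},{q,r},{q,s},{q,t},{r,t},{s,t},{p,r,t},{q,r,s},{q,r,t}}
  V12={{p,t},{q,s},{q,t},{r,s},{r,t},{p,r,t},{q,r,s},{q,r,t}} V13={{r},{p,r},{q,r},{q,s},{r,s},{r,t},{p,r,t},{q,r,s},{q,r,t}} V14={{p},{q},{p,q},{p,r},{p,t},{q,r},{q,s},{q,t},{r,t},{p,r,t},{q,r,s},{q,r,t}} V23={{s},{q,s},{r,s},{r,t},{s,t},{p,r,t},{q,r,s},{q,r,t}} V24={{t},{p,t},{q,s},{q,t},{r,t},{s,t},{p,r,t},{q,r,s},{q,r,t}} V34={{p,r},{q,r},{q,s},{r,t},{s,t},{p,r,t},{q,r,s},{q,r,t}}
  V123={{q,s},{r,s},{r,t},{p,r,t},{q,r,s},{q,r,t}} V124={{p,t},{q,s},{q,t},{r,t},{p,r,t},{q,r,s},{q,r,t}} V134={{p,r},{q,r},{q,s},{r,t},{p,r,t},{q,r,s},{q,r,t}} V234={{q,s},{r,t},{s,t},{p,r,t},{q,r,s},{q,r,t}}
  V1234={{q,s},{r,t},{p,r,t},{q,r,s},{q,r,t}}
components per intersection:
  V1: {{p},{q},{r},{p,q},{p,r},{p,t},{q,r},{q,s},{q,t},{r,s},{r,t},{p,r,t},{q,r,s},{q,r,t}}
  V2: {{s},{t},{p,t},{q,s},{q,t},{r,s},{r,t},{s,t},{p,r,t},{q,r,s},{q,r,t}}
  V3: {{r},{s},{p,r},{q,r},{q,s},{r,s},{r,t},{s,t},{p,r,t},{q,r,s},{q,r,t}}
  V4: {{p},{q},{t},{p,q},{p,r},{p,t},{q,r},{q,s},{q,t},{r,t},{s,t},{p,r,t},{q,r,s},{q,r,t}}
  V12: {{p,t},{q,t},{r,t},{p,r,t},{q,r,t}} {{q,s},{r,s},{q,r,s}}
  V13: {{r},{p,r},{q,r},{q,s},{r,s},{r,t},{p,r,t},{q,r,s},{q,r,t}}
  V14: {{p},{q},{p,q},{p,r},{p,t},{q,r},{q,s},{q,t},{r,t},{p,r,t},{q,r,s},{q,r,t}}
  V23: {{s},{q,s},{r,s},{s,t},{q,r,s}} {{r,t},{p,r,t},{q,r,t}}
  V24: {{t},{p,t},{q,t},{r,t},{s,t},{p,r,t},{q,r,t}} {{q,s},{q,r,s}}
  V34: {{p,r},{q,r},{q,s},{r,t},{p,r,t},{q,r,s},{q,r,t}} {{s,t}}
  V123: {{q,s},{r,s},{q,r,s}} {{r,t},{p,r,t},{q,r,t}}
  V124: {{p,t},{q,t},{r,t},{p,r,t},{q,r,t}} {{q,s},{q,r,s}}
  V134: {{p,r},{q,r},{q,s},{r,t},{p,r,t},{q,r,s},{q,r,t}}
  V234: {{q,s},{q,r,s}} {{r,t},{p,r,t},{q,r,t}} {{s,t}}
  V1234: {{q,s},{q,r,s}} {{r,t},{p,r,t},{q,r,t}}
C dims 4,10,8,2; δ0: rk 3, SNF 1^3; δ1: rk 6, SNF 1^6; δ2: rk 2, SNF 1^2
Ȟ^0 = (4 − 3) − 0 = 1, so Ȟ^0 ≅ Z
Ȟ^1 = (10 − 6) − 3 = 1, so Ȟ^1 ≅ Z
Ȟ^2 = (8 − 2) − 6 = 0, so Ȟ^2 ≅ 0


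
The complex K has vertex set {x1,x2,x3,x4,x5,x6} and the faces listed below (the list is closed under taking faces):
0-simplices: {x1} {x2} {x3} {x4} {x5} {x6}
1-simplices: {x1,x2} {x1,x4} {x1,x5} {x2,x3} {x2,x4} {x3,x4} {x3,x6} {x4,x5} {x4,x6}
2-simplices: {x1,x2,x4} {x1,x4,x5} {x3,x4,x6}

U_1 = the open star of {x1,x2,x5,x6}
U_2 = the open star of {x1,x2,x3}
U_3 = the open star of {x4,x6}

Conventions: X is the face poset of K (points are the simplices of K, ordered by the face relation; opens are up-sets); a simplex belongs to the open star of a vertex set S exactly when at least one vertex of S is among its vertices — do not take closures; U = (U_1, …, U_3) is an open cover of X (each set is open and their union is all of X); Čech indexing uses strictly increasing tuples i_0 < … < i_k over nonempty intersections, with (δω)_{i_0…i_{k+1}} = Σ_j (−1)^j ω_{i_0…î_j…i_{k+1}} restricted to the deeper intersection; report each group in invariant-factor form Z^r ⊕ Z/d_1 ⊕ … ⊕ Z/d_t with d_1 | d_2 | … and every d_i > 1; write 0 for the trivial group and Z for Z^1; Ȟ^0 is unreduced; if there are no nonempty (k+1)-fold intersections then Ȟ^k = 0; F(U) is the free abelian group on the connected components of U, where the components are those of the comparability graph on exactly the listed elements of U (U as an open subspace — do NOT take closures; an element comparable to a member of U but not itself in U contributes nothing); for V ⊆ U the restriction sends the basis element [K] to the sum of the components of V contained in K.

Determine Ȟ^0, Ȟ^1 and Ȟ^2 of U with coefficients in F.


intersection data:
  U1={{x1},{x2},{x5},{x6},{x1,x2},{x1,x4},{x1,x5},{x2,x3},{x2,x4},{x3,x6},{x4,x5},{x4,x6},{x1,x2,x4},{x1,x4,x5},{x3,x4,x6}} U2={{x1},{x2},{x3},{x1,x2},{x1,x4},{x1,x5},{x2,x3},{x2,x4},{x3,x4},{x3,x6},{x1,x2,x4},{x1,x4,x5},{x3,x4,x6}} U3={{x4},{x6},{x1,x4},{x2,x4},{x3,x4},{x3,x6},{x4,x5},{x4,x6},{x1,x2,x4},{x1,x4,x5},{x3,x4,x6}}
  U12={{x1},{x2},{x1,x2},{x1,x4},{x1,x5},{x2,x3},{x2,x4},{x3,x6},{x1,x2,x4},{x1,x4,x5},{x3,x4,x6}} U13={{x6},{x1,x4},{x2,x4},{x3,x6},{x4,x5},{x4,x6},{x1,x2,x4},{x1,x4,x5},{x3,x4,x6}} U23={{x1,x4},{x2,x4},{x3,x4},{x3,x6},{x1,x2,x4},{x1,x4,x5},{x3,x4,x6}}
  U123={{x1,x4},{x2,x4},{x3,x6},{x1,x2,x4},{x1,x4,x5},{x3,x4,x6}}
components per intersection:
  U1: {{x1},{x2},{x5},{x1,x2},{x1,x4},{x1,x5},{x2,x3},{x2,x4},{x4,x5},{x1,x2,x4},{x1,x4,x5}} {{x6},{x3,x6},{x4,x6},{x3,x4,x6}}
  U2: {{x1},{x2},{x3},{x1,x2},{x1,x4},{x1,x5},{x2,x3},{x2,x4},{x3,x4},{x3,x6},{x1,x2,x4},{x1,x4,x5},{x3,x4,x6}}
  U3: {{x4},{x6},{x1,x4},{x2,x4},{x3,x4},{x3,x6},{x4,x5},{x4,x6},{x1,x2,x4},{x1,x4,x5},{x3,x4,x6}}
  U12: {{x1},{x2},{x1,x2},{x1,x4},{x1,x5},{x2,x3},{x2,x4},{x1,x2,x4},{x1,x4,x5}} {{x3,x6},{x3,x4,x6}}
  U13: {{x6},{x3,x6},{x4,x6},{x3,x4,x6}} {{x1,x4},{x2,x4},{x4,x5},{x1,x2,x4},{x1,x4,x5}}
  U23: {{x1,x4},{x2,x4},{x1,x2,x4},{x1,x4,x5}} {{x3,x4},{x3,x6},{x3,x4,x6}}
  U123: {{x1,x4},{x2,x4},{x1,x2,x4},{x1,x4,x5}} {{x3,x6},{x3,x4,x6}}
C dims 4,6,2; δ0: rk 3, SNF 1^3; δ1: rk 2, SNF 1^2
Ȟ^0 = (4 − 3) − 0 = 1, so Ȟ^0 ≅ Z
Ȟ^1 = (6 − 2) − 3 = 1, so Ȟ^1 ≅ Z
Ȟ^2 = (2 − 0) − 2 = 0, so Ȟ^2 ≅ 0

Ȟ^0 ≅ Z, Ȟ^1 ≅ Z and Ȟ^2 ≅ 0


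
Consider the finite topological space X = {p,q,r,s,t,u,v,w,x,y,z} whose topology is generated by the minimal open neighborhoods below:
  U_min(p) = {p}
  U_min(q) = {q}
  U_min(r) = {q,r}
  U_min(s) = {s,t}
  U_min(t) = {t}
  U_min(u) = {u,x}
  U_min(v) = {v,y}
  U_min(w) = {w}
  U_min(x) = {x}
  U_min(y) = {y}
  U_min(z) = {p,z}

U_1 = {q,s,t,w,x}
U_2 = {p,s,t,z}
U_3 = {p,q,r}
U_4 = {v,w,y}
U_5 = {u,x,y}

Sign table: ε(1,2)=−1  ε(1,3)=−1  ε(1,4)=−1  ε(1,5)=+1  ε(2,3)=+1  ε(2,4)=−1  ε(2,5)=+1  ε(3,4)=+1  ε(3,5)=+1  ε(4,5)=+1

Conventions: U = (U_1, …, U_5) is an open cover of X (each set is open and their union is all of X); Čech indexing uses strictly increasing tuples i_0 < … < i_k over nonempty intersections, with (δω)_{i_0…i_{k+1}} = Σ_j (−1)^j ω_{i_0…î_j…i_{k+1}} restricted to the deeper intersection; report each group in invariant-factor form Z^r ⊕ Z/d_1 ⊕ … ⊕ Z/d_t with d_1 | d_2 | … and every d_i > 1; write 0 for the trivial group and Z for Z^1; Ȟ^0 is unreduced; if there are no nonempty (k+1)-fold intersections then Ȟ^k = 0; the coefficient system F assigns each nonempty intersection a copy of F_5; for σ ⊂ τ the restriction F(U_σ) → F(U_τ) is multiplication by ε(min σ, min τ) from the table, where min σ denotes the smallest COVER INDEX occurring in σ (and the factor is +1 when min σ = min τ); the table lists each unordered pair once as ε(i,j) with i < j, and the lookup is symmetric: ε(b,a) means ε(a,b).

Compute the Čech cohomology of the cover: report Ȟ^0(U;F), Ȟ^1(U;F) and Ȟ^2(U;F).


nerve simplices:
  U12={s,t} U13={q} U14={w} U15={x} U23={p} U45={y}
C dims 5,6; δ0: rk_F5 5
degree 0: 5−5−0 = 0 → Ȟ^0 ≅ 0
degree 1: 6−0−5 = 1 → Ȟ^1 ≅ Z/5
degree 2: 0−0−0 = 0 → Ȟ^2 ≅ 0

Ȟ^0 = 0, Ȟ^1 = Z/5 and Ȟ^2 = 0


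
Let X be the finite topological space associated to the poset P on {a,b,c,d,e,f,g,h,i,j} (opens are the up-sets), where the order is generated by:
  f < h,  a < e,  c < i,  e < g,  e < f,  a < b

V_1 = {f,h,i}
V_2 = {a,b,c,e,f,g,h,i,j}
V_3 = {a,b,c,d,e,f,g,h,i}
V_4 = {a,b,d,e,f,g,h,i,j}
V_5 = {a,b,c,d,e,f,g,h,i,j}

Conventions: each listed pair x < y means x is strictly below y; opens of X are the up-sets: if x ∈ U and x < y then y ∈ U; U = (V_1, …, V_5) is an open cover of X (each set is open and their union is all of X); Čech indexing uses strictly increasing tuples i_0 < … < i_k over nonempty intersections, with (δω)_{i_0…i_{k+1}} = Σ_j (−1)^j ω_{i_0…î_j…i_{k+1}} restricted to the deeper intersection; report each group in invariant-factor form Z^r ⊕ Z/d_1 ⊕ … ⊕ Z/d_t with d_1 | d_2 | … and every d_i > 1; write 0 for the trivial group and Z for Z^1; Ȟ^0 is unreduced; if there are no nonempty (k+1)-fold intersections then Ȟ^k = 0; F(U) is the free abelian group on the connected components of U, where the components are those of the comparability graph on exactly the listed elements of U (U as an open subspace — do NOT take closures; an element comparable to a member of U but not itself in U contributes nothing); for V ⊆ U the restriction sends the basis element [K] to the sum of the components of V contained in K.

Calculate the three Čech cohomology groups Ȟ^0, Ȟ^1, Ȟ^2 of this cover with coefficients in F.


nonempty intersections:
  V12={f,h,i} V13={f,h,i} V14={f,h,i} V15={f,h,i} V23={a,b,c,e,f,g,h,i} V24={a,b,e,f,g,h,i,j} V25={a,b,c,e,f,g,h,i,j} V34={a,b,d,e,f,g,h,i} V35={a,b,c,d,e,f,g,h,i} V45={a,b,d,e,f,g,h,i,j}
  V123={f,h,i} V124={f,h,i} V125={f,h,i} V134={f,h,i} V135={f,h,i} V145={f,h,i} V234={a,b,e,f,g,h,i} V235={a,b,c,e,f,g,h,i} V245={a,b,e,f,g,h,i,j} V345={a,b,d,e,f,g,h,i}
  V1234={f,h,i} V1235={f,h,i} V1245={f,h,i} V1345={f,h,i} V2345={a,b,e,f,g,h,i}
  V12345={f,h,i}
components per intersection:
  V1: {f,h} {i}
  V2: {a,b,e,f,g,h} {c,i} {j}
  V3: {a,b,e,f,g,h} {c,i} {d}
  V4: {a,b,e,f,g,h} {d} {i} {j}
  V5: {a,b,e,f,g,h} {c,i} {d} {j}
  V12: {f,h} {i}
  V13: {f,h} {i}
  V14: {f,h} {i}
  V15: {f,h} {i}
  V23: {a,b,e,f,g,h} {c,i}
  V24: {a,b,e,f,g,h} {i} {j}
  V25: {a,b,e,f,g,h} {c,i} {j}
  V34: {a,b,e,f,g,h} {d} {i}
  V35: {a,b,e,f,g,h} {c,i} {d}
  V45: {a,b,e,f,g,h} {d} {i} {j}
  V123: {f,h} {i}
  V124: {f,h} {i}
  V125: {f,h} {i}
  V134: {f,h} {i}
  V135: {f,h} {i}
  V145: {f,h} {i}
  V234: {a,b,e,f,g,h} {i}
  V235: {a,b,e,f,g,h} {c,i}
  V245: {a,b,e,f,g,h} {i} {j}
  V345: {a,b,e,f,g,h} {d} {i}
  V1234: {f,h} {i}
  V1235: {f,h} {i}
  V1245: {f,h} {i}
  V1345: {f,h} {i}
  V2345: {a,b,e,f,g,h} {i}
  V12345: {f,h} {i}
C dims 16,26,22,10; δ0: rk 12, SNF 1^12; δ1: rk 14, SNF 1^14; δ2: rk 8, SNF 1^8
Ȟ^0: (16−12)−0=4 ⇒ Z^4
Ȟ^1: (26−14)−12=0 ⇒ 0
Ȟ^2: (22−8)−14=0 ⇒ 0

Ȟ^0 ≅ Z^4, Ȟ^1 ≅ 0, Ȟ^2 ≅ 0
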